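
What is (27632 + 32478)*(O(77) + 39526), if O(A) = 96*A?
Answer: 2820240980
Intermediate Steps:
(27632 + 32478)*(O(77) + 39526) = (27632 + 32478)*(96*77 + 39526) = 60110*(7392 + 39526) = 60110*46918 = 2820240980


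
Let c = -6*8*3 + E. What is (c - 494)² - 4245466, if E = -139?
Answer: -3641737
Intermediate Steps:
c = -283 (c = -6*8*3 - 139 = -48*3 - 139 = -144 - 139 = -283)
(c - 494)² - 4245466 = (-283 - 494)² - 4245466 = (-777)² - 4245466 = 603729 - 4245466 = -3641737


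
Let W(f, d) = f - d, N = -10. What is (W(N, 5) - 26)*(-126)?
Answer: 5166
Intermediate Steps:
(W(N, 5) - 26)*(-126) = ((-10 - 1*5) - 26)*(-126) = ((-10 - 5) - 26)*(-126) = (-15 - 26)*(-126) = -41*(-126) = 5166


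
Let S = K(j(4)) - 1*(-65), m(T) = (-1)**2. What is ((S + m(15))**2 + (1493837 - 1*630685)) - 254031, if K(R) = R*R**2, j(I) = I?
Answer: 626021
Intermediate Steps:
m(T) = 1
K(R) = R**3
S = 129 (S = 4**3 - 1*(-65) = 64 + 65 = 129)
((S + m(15))**2 + (1493837 - 1*630685)) - 254031 = ((129 + 1)**2 + (1493837 - 1*630685)) - 254031 = (130**2 + (1493837 - 630685)) - 254031 = (16900 + 863152) - 254031 = 880052 - 254031 = 626021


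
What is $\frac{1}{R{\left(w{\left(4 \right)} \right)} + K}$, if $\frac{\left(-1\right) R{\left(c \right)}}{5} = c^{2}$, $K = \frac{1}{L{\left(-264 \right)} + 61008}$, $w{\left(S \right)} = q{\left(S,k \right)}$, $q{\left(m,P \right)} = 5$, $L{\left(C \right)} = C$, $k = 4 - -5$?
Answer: $- \frac{60744}{7592999} \approx -0.008$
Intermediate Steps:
$k = 9$ ($k = 4 + 5 = 9$)
$w{\left(S \right)} = 5$
$K = \frac{1}{60744}$ ($K = \frac{1}{-264 + 61008} = \frac{1}{60744} \approx 1.6463 \cdot 10^{-5}$)
$R{\left(c \right)} = - 5 c^{2}$
$\frac{1}{R{\left(w{\left(4 \right)} \right)} + K} = \frac{1}{- 5 \cdot 5^{2} + \frac{1}{60744}} = \frac{1}{\left(-5\right) 25 + \frac{1}{60744}} = \frac{1}{-125 + \frac{1}{60744}} = \frac{1}{- \frac{7592999}{60744}} = - \frac{60744}{7592999}$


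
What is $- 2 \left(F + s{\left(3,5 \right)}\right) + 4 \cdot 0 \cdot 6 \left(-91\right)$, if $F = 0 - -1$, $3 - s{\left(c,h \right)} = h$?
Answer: $2$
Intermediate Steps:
$s{\left(c,h \right)} = 3 - h$
$F = 1$ ($F = 0 + 1 = 1$)
$- 2 \left(F + s{\left(3,5 \right)}\right) + 4 \cdot 0 \cdot 6 \left(-91\right) = - 2 \left(1 + \left(3 - 5\right)\right) + 4 \cdot 0 \cdot 6 \left(-91\right) = - 2 \left(1 + \left(3 - 5\right)\right) + 0 \cdot 6 \left(-91\right) = - 2 \left(1 - 2\right) + 0 \left(-91\right) = \left(-2\right) \left(-1\right) + 0 = 2 + 0 = 2$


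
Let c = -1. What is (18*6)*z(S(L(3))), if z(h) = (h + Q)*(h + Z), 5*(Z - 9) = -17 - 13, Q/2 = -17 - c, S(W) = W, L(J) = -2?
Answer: -3672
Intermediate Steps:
Q = -32 (Q = 2*(-17 - 1*(-1)) = 2*(-17 + 1) = 2*(-16) = -32)
Z = 3 (Z = 9 + (-17 - 13)/5 = 9 + (⅕)*(-30) = 9 - 6 = 3)
z(h) = (-32 + h)*(3 + h) (z(h) = (h - 32)*(h + 3) = (-32 + h)*(3 + h))
(18*6)*z(S(L(3))) = (18*6)*(-96 + (-2)² - 29*(-2)) = 108*(-96 + 4 + 58) = 108*(-34) = -3672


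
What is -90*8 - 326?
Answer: -1046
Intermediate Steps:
-90*8 - 326 = -720 - 326 = -1046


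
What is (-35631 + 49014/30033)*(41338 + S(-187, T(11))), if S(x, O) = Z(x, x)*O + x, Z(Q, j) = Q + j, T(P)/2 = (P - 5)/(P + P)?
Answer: -4868401795347/3337 ≈ -1.4589e+9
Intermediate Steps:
T(P) = (-5 + P)/P (T(P) = 2*((P - 5)/(P + P)) = 2*((-5 + P)/((2*P))) = 2*((-5 + P)*(1/(2*P))) = 2*((-5 + P)/(2*P)) = (-5 + P)/P)
S(x, O) = x + 2*O*x (S(x, O) = (x + x)*O + x = (2*x)*O + x = 2*O*x + x = x + 2*O*x)
(-35631 + 49014/30033)*(41338 + S(-187, T(11))) = (-35631 + 49014/30033)*(41338 - 187*(1 + 2*((-5 + 11)/11))) = (-35631 + 49014*(1/30033))*(41338 - 187*(1 + 2*((1/11)*6))) = (-35631 + 5446/3337)*(41338 - 187*(1 + 2*(6/11))) = -118895201*(41338 - 187*(1 + 12/11))/3337 = -118895201*(41338 - 187*23/11)/3337 = -118895201*(41338 - 391)/3337 = -118895201/3337*40947 = -4868401795347/3337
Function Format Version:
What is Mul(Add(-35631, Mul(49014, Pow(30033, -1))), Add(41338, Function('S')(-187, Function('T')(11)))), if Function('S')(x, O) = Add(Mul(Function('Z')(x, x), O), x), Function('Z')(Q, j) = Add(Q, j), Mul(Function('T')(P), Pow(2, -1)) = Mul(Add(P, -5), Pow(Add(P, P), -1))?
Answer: Rational(-4868401795347, 3337) ≈ -1.4589e+9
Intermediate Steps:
Function('T')(P) = Mul(Pow(P, -1), Add(-5, P)) (Function('T')(P) = Mul(2, Mul(Add(P, -5), Pow(Add(P, P), -1))) = Mul(2, Mul(Add(-5, P), Pow(Mul(2, P), -1))) = Mul(2, Mul(Add(-5, P), Mul(Rational(1, 2), Pow(P, -1)))) = Mul(2, Mul(Rational(1, 2), Pow(P, -1), Add(-5, P))) = Mul(Pow(P, -1), Add(-5, P)))
Function('S')(x, O) = Add(x, Mul(2, O, x)) (Function('S')(x, O) = Add(Mul(Add(x, x), O), x) = Add(Mul(Mul(2, x), O), x) = Add(Mul(2, O, x), x) = Add(x, Mul(2, O, x)))
Mul(Add(-35631, Mul(49014, Pow(30033, -1))), Add(41338, Function('S')(-187, Function('T')(11)))) = Mul(Add(-35631, Mul(49014, Pow(30033, -1))), Add(41338, Mul(-187, Add(1, Mul(2, Mul(Pow(11, -1), Add(-5, 11))))))) = Mul(Add(-35631, Mul(49014, Rational(1, 30033))), Add(41338, Mul(-187, Add(1, Mul(2, Mul(Rational(1, 11), 6)))))) = Mul(Add(-35631, Rational(5446, 3337)), Add(41338, Mul(-187, Add(1, Mul(2, Rational(6, 11)))))) = Mul(Rational(-118895201, 3337), Add(41338, Mul(-187, Add(1, Rational(12, 11))))) = Mul(Rational(-118895201, 3337), Add(41338, Mul(-187, Rational(23, 11)))) = Mul(Rational(-118895201, 3337), Add(41338, -391)) = Mul(Rational(-118895201, 3337), 40947) = Rational(-4868401795347, 3337)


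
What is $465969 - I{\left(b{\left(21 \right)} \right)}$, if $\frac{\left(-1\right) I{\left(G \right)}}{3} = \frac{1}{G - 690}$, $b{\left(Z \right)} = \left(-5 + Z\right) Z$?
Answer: $\frac{54984341}{118} \approx 4.6597 \cdot 10^{5}$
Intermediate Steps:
$b{\left(Z \right)} = Z \left(-5 + Z\right)$
$I{\left(G \right)} = - \frac{3}{-690 + G}$ ($I{\left(G \right)} = - \frac{3}{G - 690} = - \frac{3}{-690 + G}$)
$465969 - I{\left(b{\left(21 \right)} \right)} = 465969 - - \frac{3}{-690 + 21 \left(-5 + 21\right)} = 465969 - - \frac{3}{-690 + 21 \cdot 16} = 465969 - - \frac{3}{-690 + 336} = 465969 - - \frac{3}{-354} = 465969 - \left(-3\right) \left(- \frac{1}{354}\right) = 465969 - \frac{1}{118} = \frac{54984341}{118}$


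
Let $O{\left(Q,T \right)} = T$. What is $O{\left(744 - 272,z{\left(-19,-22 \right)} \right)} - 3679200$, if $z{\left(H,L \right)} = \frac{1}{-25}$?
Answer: $- \frac{91980001}{25} \approx -3.6792 \cdot 10^{6}$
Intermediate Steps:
$z{\left(H,L \right)} = - \frac{1}{25}$
$O{\left(744 - 272,z{\left(-19,-22 \right)} \right)} - 3679200 = - \frac{1}{25} - 3679200 = - \frac{91980001}{25}$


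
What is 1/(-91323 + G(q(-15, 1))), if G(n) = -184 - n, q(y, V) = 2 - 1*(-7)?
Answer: -1/91516 ≈ -1.0927e-5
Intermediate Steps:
q(y, V) = 9 (q(y, V) = 2 + 7 = 9)
1/(-91323 + G(q(-15, 1))) = 1/(-91323 + (-184 - 1*9)) = 1/(-91323 + (-184 - 9)) = 1/(-91323 - 193) = 1/(-91516) = -1/91516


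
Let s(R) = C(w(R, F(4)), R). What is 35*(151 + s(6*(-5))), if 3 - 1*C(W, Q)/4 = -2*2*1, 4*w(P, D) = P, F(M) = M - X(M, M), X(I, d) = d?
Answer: 6265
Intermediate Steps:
F(M) = 0 (F(M) = M - M = 0)
w(P, D) = P/4
C(W, Q) = 28 (C(W, Q) = 12 - 4*(-2*2) = 12 - (-16) = 12 - 4*(-4) = 12 + 16 = 28)
s(R) = 28
35*(151 + s(6*(-5))) = 35*(151 + 28) = 35*179 = 6265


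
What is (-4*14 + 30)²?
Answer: 676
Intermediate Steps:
(-4*14 + 30)² = (-56 + 30)² = (-26)² = 676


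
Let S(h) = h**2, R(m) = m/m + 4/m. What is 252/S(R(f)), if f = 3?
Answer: 324/7 ≈ 46.286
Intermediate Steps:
R(m) = 1 + 4/m
252/S(R(f)) = 252/(((4 + 3)/3)**2) = 252/(((1/3)*7)**2) = 252/((7/3)**2) = 252/(49/9) = 252*(9/49) = 324/7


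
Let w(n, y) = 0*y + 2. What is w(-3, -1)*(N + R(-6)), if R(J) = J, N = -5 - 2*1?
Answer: -26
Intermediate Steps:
N = -7 (N = -5 - 2 = -7)
w(n, y) = 2 (w(n, y) = 0 + 2 = 2)
w(-3, -1)*(N + R(-6)) = 2*(-7 - 6) = 2*(-13) = -26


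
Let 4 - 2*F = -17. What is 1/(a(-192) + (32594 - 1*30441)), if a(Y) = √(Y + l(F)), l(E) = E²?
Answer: 8612/18541963 - 2*I*√327/18541963 ≈ 0.00046446 - 1.9505e-6*I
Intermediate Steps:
F = 21/2 (F = 2 - ½*(-17) = 2 + 17/2 = 21/2 ≈ 10.500)
a(Y) = √(441/4 + Y) (a(Y) = √(Y + (21/2)²) = √(Y + 441/4) = √(441/4 + Y))
1/(a(-192) + (32594 - 1*30441)) = 1/(√(441 + 4*(-192))/2 + (32594 - 1*30441)) = 1/(√(441 - 768)/2 + (32594 - 30441)) = 1/(√(-327)/2 + 2153) = 1/((I*√327)/2 + 2153) = 1/(I*√327/2 + 2153) = 1/(2153 + I*√327/2)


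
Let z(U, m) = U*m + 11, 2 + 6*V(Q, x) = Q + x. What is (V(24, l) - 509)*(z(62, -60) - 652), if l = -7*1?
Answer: 4417693/2 ≈ 2.2088e+6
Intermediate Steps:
l = -7
V(Q, x) = -1/3 + Q/6 + x/6 (V(Q, x) = -1/3 + (Q + x)/6 = -1/3 + (Q/6 + x/6) = -1/3 + Q/6 + x/6)
z(U, m) = 11 + U*m
(V(24, l) - 509)*(z(62, -60) - 652) = ((-1/3 + (1/6)*24 + (1/6)*(-7)) - 509)*((11 + 62*(-60)) - 652) = ((-1/3 + 4 - 7/6) - 509)*((11 - 3720) - 652) = (5/2 - 509)*(-3709 - 652) = -1013/2*(-4361) = 4417693/2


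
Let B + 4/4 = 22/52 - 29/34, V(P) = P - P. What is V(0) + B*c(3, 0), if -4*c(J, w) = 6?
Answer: 474/221 ≈ 2.1448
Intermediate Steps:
c(J, w) = -3/2 (c(J, w) = -1/4*6 = -3/2)
V(P) = 0
B = -316/221 (B = -1 + (22/52 - 29/34) = -1 + (22*(1/52) - 29*1/34) = -1 + (11/26 - 29/34) = -1 - 95/221 = -316/221 ≈ -1.4299)
V(0) + B*c(3, 0) = 0 - 316/221*(-3/2) = 0 + 474/221 = 474/221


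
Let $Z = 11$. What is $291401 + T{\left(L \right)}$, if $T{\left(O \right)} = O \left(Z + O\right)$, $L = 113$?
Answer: $305413$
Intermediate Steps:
$T{\left(O \right)} = O \left(11 + O\right)$
$291401 + T{\left(L \right)} = 291401 + 113 \left(11 + 113\right) = 291401 + 113 \cdot 124 = 291401 + 14012 = 305413$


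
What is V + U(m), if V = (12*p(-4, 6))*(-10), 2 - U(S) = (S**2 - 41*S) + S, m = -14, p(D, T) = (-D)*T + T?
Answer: -4354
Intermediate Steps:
p(D, T) = T - D*T (p(D, T) = -D*T + T = T - D*T)
U(S) = 2 - S**2 + 40*S (U(S) = 2 - ((S**2 - 41*S) + S) = 2 - (S**2 - 40*S) = 2 + (-S**2 + 40*S) = 2 - S**2 + 40*S)
V = -3600 (V = (12*(6*(1 - 1*(-4))))*(-10) = (12*(6*(1 + 4)))*(-10) = (12*(6*5))*(-10) = (12*30)*(-10) = 360*(-10) = -3600)
V + U(m) = -3600 + (2 - 1*(-14)**2 + 40*(-14)) = -3600 + (2 - 1*196 - 560) = -3600 + (2 - 196 - 560) = -3600 - 754 = -4354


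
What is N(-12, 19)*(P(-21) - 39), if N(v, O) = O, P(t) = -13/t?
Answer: -15314/21 ≈ -729.24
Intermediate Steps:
N(-12, 19)*(P(-21) - 39) = 19*(-13/(-21) - 39) = 19*(-13*(-1/21) - 39) = 19*(13/21 - 39) = 19*(-806/21) = -15314/21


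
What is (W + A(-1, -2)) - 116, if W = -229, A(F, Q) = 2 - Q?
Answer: -341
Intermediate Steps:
(W + A(-1, -2)) - 116 = (-229 + (2 - 1*(-2))) - 116 = (-229 + (2 + 2)) - 116 = (-229 + 4) - 116 = -225 - 116 = -341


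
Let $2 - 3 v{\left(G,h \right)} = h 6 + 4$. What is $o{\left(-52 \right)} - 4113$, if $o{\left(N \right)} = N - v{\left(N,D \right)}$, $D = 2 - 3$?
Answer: $- \frac{12499}{3} \approx -4166.3$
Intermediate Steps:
$D = -1$ ($D = 2 - 3 = -1$)
$v{\left(G,h \right)} = - \frac{2}{3} - 2 h$ ($v{\left(G,h \right)} = \frac{2}{3} - \frac{h 6 + 4}{3} = \frac{2}{3} - \frac{6 h + 4}{3} = \frac{2}{3} - \frac{4 + 6 h}{3} = \frac{2}{3} - \left(\frac{4}{3} + 2 h\right) = - \frac{2}{3} - 2 h$)
$o{\left(N \right)} = - \frac{4}{3} + N$ ($o{\left(N \right)} = N - \left(- \frac{2}{3} - -2\right) = N - \left(- \frac{2}{3} + 2\right) = N - \frac{4}{3} = - \frac{4}{3} + N$)
$o{\left(-52 \right)} - 4113 = \left(- \frac{4}{3} - 52\right) - 4113 = - \frac{160}{3} - 4113 = - \frac{12499}{3}$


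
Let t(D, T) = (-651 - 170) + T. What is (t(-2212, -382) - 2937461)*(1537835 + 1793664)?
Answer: -9790156177336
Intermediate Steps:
t(D, T) = -821 + T
(t(-2212, -382) - 2937461)*(1537835 + 1793664) = ((-821 - 382) - 2937461)*(1537835 + 1793664) = (-1203 - 2937461)*3331499 = -2938664*3331499 = -9790156177336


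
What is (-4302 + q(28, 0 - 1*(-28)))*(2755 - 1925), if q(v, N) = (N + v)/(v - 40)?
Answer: -10723600/3 ≈ -3.5745e+6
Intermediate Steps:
q(v, N) = (N + v)/(-40 + v)
(-4302 + q(28, 0 - 1*(-28)))*(2755 - 1925) = (-4302 + ((0 - 1*(-28)) + 28)/(-40 + 28))*(2755 - 1925) = (-4302 + ((0 + 28) + 28)/(-12))*830 = (-4302 - (28 + 28)/12)*830 = (-4302 - 1/12*56)*830 = (-4302 - 14/3)*830 = -12920/3*830 = -10723600/3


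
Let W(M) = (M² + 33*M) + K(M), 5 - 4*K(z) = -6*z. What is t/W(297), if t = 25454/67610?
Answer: 50908/13313321735 ≈ 3.8238e-6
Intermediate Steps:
K(z) = 5/4 + 3*z/2 (K(z) = 5/4 - (-3)*z/2 = 5/4 + 3*z/2)
W(M) = 5/4 + M² + 69*M/2 (W(M) = (M² + 33*M) + (5/4 + 3*M/2) = 5/4 + M² + 69*M/2)
t = 12727/33805 (t = 25454*(1/67610) = 12727/33805 ≈ 0.37648)
t/W(297) = 12727/(33805*(5/4 + 297² + (69/2)*297)) = 12727/(33805*(5/4 + 88209 + 20493/2)) = 12727/(33805*(393827/4)) = (12727/33805)*(4/393827) = 50908/13313321735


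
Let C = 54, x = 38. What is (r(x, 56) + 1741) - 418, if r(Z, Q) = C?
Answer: 1377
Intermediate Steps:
r(Z, Q) = 54
(r(x, 56) + 1741) - 418 = (54 + 1741) - 418 = 1795 - 418 = 1377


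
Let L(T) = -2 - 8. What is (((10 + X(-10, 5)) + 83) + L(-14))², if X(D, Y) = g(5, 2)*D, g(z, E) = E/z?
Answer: 6241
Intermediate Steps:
X(D, Y) = 2*D/5 (X(D, Y) = (2/5)*D = (2*(⅕))*D = 2*D/5)
L(T) = -10
(((10 + X(-10, 5)) + 83) + L(-14))² = (((10 + (⅖)*(-10)) + 83) - 10)² = (((10 - 4) + 83) - 10)² = ((6 + 83) - 10)² = (89 - 10)² = 79² = 6241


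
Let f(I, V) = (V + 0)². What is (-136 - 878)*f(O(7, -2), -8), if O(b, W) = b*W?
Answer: -64896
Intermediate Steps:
O(b, W) = W*b
f(I, V) = V²
(-136 - 878)*f(O(7, -2), -8) = (-136 - 878)*(-8)² = -1014*64 = -64896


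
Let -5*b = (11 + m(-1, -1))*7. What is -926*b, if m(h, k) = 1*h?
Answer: 12964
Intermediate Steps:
m(h, k) = h
b = -14 (b = -(11 - 1)*7/5 = -2*7 = -⅕*70 = -14)
-926*b = -926*(-14) = 12964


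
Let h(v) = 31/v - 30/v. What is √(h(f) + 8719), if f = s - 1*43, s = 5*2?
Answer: √9494958/33 ≈ 93.375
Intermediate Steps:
s = 10
f = -33 (f = 10 - 1*43 = 10 - 43 = -33)
h(v) = 1/v
√(h(f) + 8719) = √(1/(-33) + 8719) = √(-1/33 + 8719) = √(287726/33) = √9494958/33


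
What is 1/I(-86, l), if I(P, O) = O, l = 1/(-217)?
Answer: -217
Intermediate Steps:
l = -1/217 ≈ -0.0046083
1/I(-86, l) = 1/(-1/217) = -217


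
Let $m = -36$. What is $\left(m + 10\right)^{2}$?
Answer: $676$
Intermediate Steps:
$\left(m + 10\right)^{2} = \left(-36 + 10\right)^{2} = \left(-26\right)^{2} = 676$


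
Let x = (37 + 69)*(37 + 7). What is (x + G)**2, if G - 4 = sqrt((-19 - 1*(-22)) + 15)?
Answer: 21790242 + 28008*sqrt(2) ≈ 2.1830e+7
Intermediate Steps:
G = 4 + 3*sqrt(2) (G = 4 + sqrt((-19 - 1*(-22)) + 15) = 4 + sqrt((-19 + 22) + 15) = 4 + sqrt(3 + 15) = 4 + sqrt(18) = 4 + 3*sqrt(2) ≈ 8.2426)
x = 4664 (x = 106*44 = 4664)
(x + G)**2 = (4664 + (4 + 3*sqrt(2)))**2 = (4668 + 3*sqrt(2))**2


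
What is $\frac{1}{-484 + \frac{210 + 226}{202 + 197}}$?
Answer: $- \frac{399}{192680} \approx -0.0020708$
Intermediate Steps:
$\frac{1}{-484 + \frac{210 + 226}{202 + 197}} = \frac{1}{-484 + \frac{436}{399}} = \frac{1}{- \frac{192680}{399}} = - \frac{399}{192680}$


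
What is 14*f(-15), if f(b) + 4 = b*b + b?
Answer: 2884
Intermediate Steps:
f(b) = -4 + b + b² (f(b) = -4 + (b*b + b) = -4 + (b² + b) = -4 + (b + b²) = -4 + b + b²)
14*f(-15) = 14*(-4 - 15 + (-15)²) = 14*(-4 - 15 + 225) = 14*206 = 2884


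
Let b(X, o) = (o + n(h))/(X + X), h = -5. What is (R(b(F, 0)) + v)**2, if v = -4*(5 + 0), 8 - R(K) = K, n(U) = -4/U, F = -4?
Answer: 14161/100 ≈ 141.61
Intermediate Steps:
b(X, o) = (4/5 + o)/(2*X) (b(X, o) = (o - 4/(-5))/(X + X) = (o - 4*(-1/5))/((2*X)) = (o + 4/5)*(1/(2*X)) = (4/5 + o)*(1/(2*X)) = (4/5 + o)/(2*X))
R(K) = 8 - K
v = -20 (v = -4*5 = -20)
(R(b(F, 0)) + v)**2 = ((8 - (4 + 5*0)/(10*(-4))) - 20)**2 = ((8 - (-1)*(4 + 0)/(10*4)) - 20)**2 = ((8 - (-1)*4/(10*4)) - 20)**2 = ((8 - 1*(-1/10)) - 20)**2 = ((8 + 1/10) - 20)**2 = (81/10 - 20)**2 = (-119/10)**2 = 14161/100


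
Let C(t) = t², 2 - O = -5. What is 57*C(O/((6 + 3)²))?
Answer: 931/2187 ≈ 0.42570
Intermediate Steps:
O = 7 (O = 2 - 1*(-5) = 2 + 5 = 7)
57*C(O/((6 + 3)²)) = 57*(7/((6 + 3)²))² = 57*(7/(9²))² = 57*(7/81)² = 57*(49/6561) = 931/2187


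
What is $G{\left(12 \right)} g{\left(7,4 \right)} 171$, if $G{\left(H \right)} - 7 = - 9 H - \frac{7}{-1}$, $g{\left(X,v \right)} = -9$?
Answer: $144666$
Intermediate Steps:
$G{\left(H \right)} = 14 - 9 H$ ($G{\left(H \right)} = 7 - \left(-7 + 9 H\right) = 14 - 9 H$)
$G{\left(12 \right)} g{\left(7,4 \right)} 171 = \left(14 - 108\right) \left(-9\right) 171 = \left(-94\right) \left(-9\right) 171 = 846 \cdot 171 = 144666$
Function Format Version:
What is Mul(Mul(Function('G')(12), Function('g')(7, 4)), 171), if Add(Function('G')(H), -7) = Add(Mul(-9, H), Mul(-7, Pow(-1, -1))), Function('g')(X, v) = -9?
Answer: 144666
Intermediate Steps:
Function('G')(H) = Add(14, Mul(-9, H)) (Function('G')(H) = Add(7, Add(Mul(-9, H), Mul(-7, Pow(-1, -1)))) = Add(7, Add(Mul(-9, H), Mul(-7, -1))) = Add(7, Add(Mul(-9, H), 7)) = Add(7, Add(7, Mul(-9, H))) = Add(14, Mul(-9, H)))
Mul(Mul(Function('G')(12), Function('g')(7, 4)), 171) = Mul(Mul(Add(14, Mul(-9, 12)), -9), 171) = Mul(Mul(Add(14, -108), -9), 171) = Mul(Mul(-94, -9), 171) = Mul(846, 171) = 144666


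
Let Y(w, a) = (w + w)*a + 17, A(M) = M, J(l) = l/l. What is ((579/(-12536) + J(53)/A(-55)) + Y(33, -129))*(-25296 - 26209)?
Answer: 60348984748241/137896 ≈ 4.3764e+8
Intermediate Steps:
J(l) = 1
Y(w, a) = 17 + 2*a*w (Y(w, a) = (2*w)*a + 17 = 2*a*w + 17 = 17 + 2*a*w)
((579/(-12536) + J(53)/A(-55)) + Y(33, -129))*(-25296 - 26209) = ((579/(-12536) + 1/(-55)) + (17 + 2*(-129)*33))*(-25296 - 26209) = ((579*(-1/12536) + 1*(-1/55)) + (17 - 8514))*(-51505) = ((-579/12536 - 1/55) - 8497)*(-51505) = (-44381/689480 - 8497)*(-51505) = -5858555941/689480*(-51505) = 60348984748241/137896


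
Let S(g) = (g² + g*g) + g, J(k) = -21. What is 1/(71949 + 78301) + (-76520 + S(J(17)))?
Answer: -11367764749/150250 ≈ -75659.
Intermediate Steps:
S(g) = g + 2*g² (S(g) = (g² + g²) + g = 2*g² + g = g + 2*g²)
1/(71949 + 78301) + (-76520 + S(J(17))) = 1/(71949 + 78301) + (-76520 - 21*(1 + 2*(-21))) = 1/150250 + (-76520 - 21*(1 - 42)) = 1/150250 + (-76520 - 21*(-41)) = 1/150250 + (-76520 + 861) = 1/150250 - 75659 = -11367764749/150250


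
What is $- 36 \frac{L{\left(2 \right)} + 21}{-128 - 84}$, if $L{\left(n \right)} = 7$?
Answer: $\frac{252}{53} \approx 4.7547$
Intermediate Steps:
$- 36 \frac{L{\left(2 \right)} + 21}{-128 - 84} = - 36 \frac{7 + 21}{-128 - 84} = - 36 \frac{28}{-212} = - 36 \cdot 28 \left(- \frac{1}{212}\right) = \left(-36\right) \left(- \frac{7}{53}\right) = \frac{252}{53}$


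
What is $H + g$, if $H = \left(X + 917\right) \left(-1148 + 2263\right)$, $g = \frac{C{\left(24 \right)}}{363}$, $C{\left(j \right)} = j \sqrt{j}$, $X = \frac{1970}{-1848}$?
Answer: $\frac{943650145}{924} + \frac{16 \sqrt{6}}{121} \approx 1.0213 \cdot 10^{6}$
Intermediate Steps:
$X = - \frac{985}{924}$ ($X = 1970 \left(- \frac{1}{1848}\right) = - \frac{985}{924} \approx -1.066$)
$C{\left(j \right)} = j^{\frac{3}{2}}$
$g = \frac{16 \sqrt{6}}{121}$ ($g = \frac{24^{\frac{3}{2}}}{363} = 48 \sqrt{6} \cdot \frac{1}{363} = \frac{16 \sqrt{6}}{121} \approx 0.3239$)
$H = \frac{943650145}{924}$ ($H = \left(- \frac{985}{924} + 917\right) \left(-1148 + 2263\right) = \frac{846323}{924} \cdot 1115 = \frac{943650145}{924} \approx 1.0213 \cdot 10^{6}$)
$H + g = \frac{943650145}{924} + \frac{16 \sqrt{6}}{121}$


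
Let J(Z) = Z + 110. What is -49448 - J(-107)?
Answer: -49451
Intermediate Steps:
J(Z) = 110 + Z
-49448 - J(-107) = -49448 - (110 - 107) = -49448 - 1*3 = -49448 - 3 = -49451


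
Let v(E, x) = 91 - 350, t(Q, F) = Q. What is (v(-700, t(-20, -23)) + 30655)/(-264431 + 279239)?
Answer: 2533/1234 ≈ 2.0527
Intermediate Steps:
v(E, x) = -259
(v(-700, t(-20, -23)) + 30655)/(-264431 + 279239) = (-259 + 30655)/(-264431 + 279239) = 30396/14808 = 30396*(1/14808) = 2533/1234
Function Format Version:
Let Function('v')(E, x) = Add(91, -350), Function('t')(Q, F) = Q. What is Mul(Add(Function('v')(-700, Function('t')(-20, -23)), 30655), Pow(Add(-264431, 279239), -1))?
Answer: Rational(2533, 1234) ≈ 2.0527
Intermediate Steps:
Function('v')(E, x) = -259
Mul(Add(Function('v')(-700, Function('t')(-20, -23)), 30655), Pow(Add(-264431, 279239), -1)) = Mul(Add(-259, 30655), Pow(Add(-264431, 279239), -1)) = Mul(30396, Pow(14808, -1)) = Mul(30396, Rational(1, 14808)) = Rational(2533, 1234)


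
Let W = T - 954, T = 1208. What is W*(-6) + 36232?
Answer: 34708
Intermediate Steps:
W = 254 (W = 1208 - 954 = 254)
W*(-6) + 36232 = 254*(-6) + 36232 = -1524 + 36232 = 34708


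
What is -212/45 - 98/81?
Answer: -2398/405 ≈ -5.9210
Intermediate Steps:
-212/45 - 98/81 = -2398/405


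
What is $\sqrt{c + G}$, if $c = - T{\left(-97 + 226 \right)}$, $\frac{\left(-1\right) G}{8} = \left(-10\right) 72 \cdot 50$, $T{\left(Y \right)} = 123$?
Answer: $\sqrt{287877} \approx 536.54$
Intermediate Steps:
$G = 288000$ ($G = - 8 \left(-10\right) 72 \cdot 50 = - 8 \left(\left(-720\right) 50\right) = \left(-8\right) \left(-36000\right) = 288000$)
$c = -123$ ($c = \left(-1\right) 123 = -123$)
$\sqrt{c + G} = \sqrt{-123 + 288000} = \sqrt{287877}$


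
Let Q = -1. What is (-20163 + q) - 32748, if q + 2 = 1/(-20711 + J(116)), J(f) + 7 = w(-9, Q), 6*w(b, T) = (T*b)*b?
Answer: -2193931721/41463 ≈ -52913.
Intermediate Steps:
w(b, T) = T*b²/6 (w(b, T) = ((T*b)*b)/6 = (T*b²)/6 = T*b²/6)
J(f) = -41/2 (J(f) = -7 + (⅙)*(-1)*(-9)² = -7 + (⅙)*(-1)*81 = -7 - 27/2 = -41/2)
q = -82928/41463 (q = -2 + 1/(-20711 - 41/2) = -2 + 1/(-41463/2) = -2 - 2/41463 = -82928/41463 ≈ -2.0000)
(-20163 + q) - 32748 = (-20163 - 82928/41463) - 32748 = -836101397/41463 - 32748 = -2193931721/41463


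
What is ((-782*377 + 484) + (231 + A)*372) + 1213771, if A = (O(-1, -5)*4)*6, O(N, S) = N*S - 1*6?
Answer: 996445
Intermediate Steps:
O(N, S) = -6 + N*S (O(N, S) = N*S - 6 = -6 + N*S)
A = -24 (A = ((-6 - 1*(-5))*4)*6 = ((-6 + 5)*4)*6 = -1*4*6 = -4*6 = -24)
((-782*377 + 484) + (231 + A)*372) + 1213771 = ((-782*377 + 484) + (231 - 24)*372) + 1213771 = ((-294814 + 484) + 207*372) + 1213771 = (-294330 + 77004) + 1213771 = -217326 + 1213771 = 996445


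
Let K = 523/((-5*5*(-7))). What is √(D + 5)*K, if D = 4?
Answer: 1569/175 ≈ 8.9657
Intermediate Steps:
K = 523/175 (K = 523/((-25*(-7))) = 523/175 ≈ 2.9886)
√(D + 5)*K = √(4 + 5)*(523/175) = √9*(523/175) = 3*(523/175) = 1569/175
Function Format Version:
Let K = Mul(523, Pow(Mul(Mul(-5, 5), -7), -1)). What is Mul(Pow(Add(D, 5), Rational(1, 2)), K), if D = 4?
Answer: Rational(1569, 175) ≈ 8.9657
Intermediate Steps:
K = Rational(523, 175) (K = Mul(523, Pow(Mul(-25, -7), -1)) = Mul(523, Pow(175, -1)) = Mul(523, Rational(1, 175)) = Rational(523, 175) ≈ 2.9886)
Mul(Pow(Add(D, 5), Rational(1, 2)), K) = Mul(Pow(Add(4, 5), Rational(1, 2)), Rational(523, 175)) = Mul(Pow(9, Rational(1, 2)), Rational(523, 175)) = Mul(3, Rational(523, 175)) = Rational(1569, 175)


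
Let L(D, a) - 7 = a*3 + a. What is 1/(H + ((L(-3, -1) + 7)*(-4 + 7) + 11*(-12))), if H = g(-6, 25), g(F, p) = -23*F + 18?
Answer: 1/54 ≈ 0.018519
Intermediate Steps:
L(D, a) = 7 + 4*a (L(D, a) = 7 + (a*3 + a) = 7 + (3*a + a) = 7 + 4*a)
g(F, p) = 18 - 23*F
H = 156 (H = 18 - 23*(-6) = 18 + 138 = 156)
1/(H + ((L(-3, -1) + 7)*(-4 + 7) + 11*(-12))) = 1/(156 + (((7 + 4*(-1)) + 7)*(-4 + 7) + 11*(-12))) = 1/(156 + (((7 - 4) + 7)*3 - 132)) = 1/(156 + ((3 + 7)*3 - 132)) = 1/(156 + (10*3 - 132)) = 1/(156 + (30 - 132)) = 1/(156 - 102) = 1/54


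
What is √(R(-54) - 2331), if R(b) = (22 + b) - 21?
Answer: 4*I*√149 ≈ 48.826*I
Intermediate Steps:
R(b) = 1 + b
√(R(-54) - 2331) = √((1 - 54) - 2331) = √(-53 - 2331) = √(-2384) = 4*I*√149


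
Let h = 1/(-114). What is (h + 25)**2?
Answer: 8116801/12996 ≈ 624.56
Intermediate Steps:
h = -1/114 ≈ -0.0087719
(h + 25)**2 = (-1/114 + 25)**2 = (2849/114)**2 = 8116801/12996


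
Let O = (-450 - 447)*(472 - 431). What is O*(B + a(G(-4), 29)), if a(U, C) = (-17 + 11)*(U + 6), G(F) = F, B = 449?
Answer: -16071549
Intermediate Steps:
O = -36777 (O = -897*41 = -36777)
a(U, C) = -36 - 6*U (a(U, C) = -6*(6 + U) = -36 - 6*U)
O*(B + a(G(-4), 29)) = -36777*(449 + (-36 - 6*(-4))) = -36777*(449 + (-36 + 24)) = -36777*(449 - 12) = -36777*437 = -16071549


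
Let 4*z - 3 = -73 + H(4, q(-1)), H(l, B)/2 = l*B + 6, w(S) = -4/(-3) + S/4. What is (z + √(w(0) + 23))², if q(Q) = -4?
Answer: 6367/12 - 15*√219 ≈ 308.60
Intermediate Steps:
w(S) = 4/3 + S/4 (w(S) = -4*(-⅓) + S*(¼) = 4/3 + S/4)
H(l, B) = 12 + 2*B*l (H(l, B) = 2*(l*B + 6) = 2*(B*l + 6) = 2*(6 + B*l) = 12 + 2*B*l)
z = -45/2 (z = ¾ + (-73 + (12 + 2*(-4)*4))/4 = ¾ + (-73 + (12 - 32))/4 = ¾ + (-73 - 20)/4 = ¾ + (¼)*(-93) = ¾ - 93/4 = -45/2 ≈ -22.500)
(z + √(w(0) + 23))² = (-45/2 + √((4/3 + (¼)*0) + 23))² = (-45/2 + √((4/3 + 0) + 23))² = (-45/2 + √(4/3 + 23))² = (-45/2 + √(73/3))² = (-45/2 + √219/3)²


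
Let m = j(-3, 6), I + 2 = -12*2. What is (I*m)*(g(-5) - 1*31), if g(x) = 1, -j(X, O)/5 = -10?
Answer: 39000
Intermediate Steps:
I = -26 (I = -2 - 12*2 = -2 - 24 = -26)
j(X, O) = 50 (j(X, O) = -5*(-10) = 50)
m = 50
(I*m)*(g(-5) - 1*31) = (-26*50)*(1 - 1*31) = -1300*(1 - 31) = -1300*(-30) = 39000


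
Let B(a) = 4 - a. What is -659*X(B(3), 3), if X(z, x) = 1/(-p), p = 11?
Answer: 659/11 ≈ 59.909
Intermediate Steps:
X(z, x) = -1/11 (X(z, x) = 1/(-1*11) = 1/(-11) = -1/11)
-659*X(B(3), 3) = -659*(-1/11) = 659/11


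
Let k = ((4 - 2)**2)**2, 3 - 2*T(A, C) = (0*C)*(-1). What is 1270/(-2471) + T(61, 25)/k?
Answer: -33227/79072 ≈ -0.42021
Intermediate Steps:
T(A, C) = 3/2 (T(A, C) = 3/2 - 0*C*(-1)/2 = 3/2 - 0*(-1) = 3/2 - 1/2*0 = 3/2 + 0 = 3/2)
k = 16 (k = (2**2)**2 = 4**2 = 16)
1270/(-2471) + T(61, 25)/k = 1270/(-2471) + (3/2)/16 = 1270*(-1/2471) + (3/2)*(1/16) = -1270/2471 + 3/32 = -33227/79072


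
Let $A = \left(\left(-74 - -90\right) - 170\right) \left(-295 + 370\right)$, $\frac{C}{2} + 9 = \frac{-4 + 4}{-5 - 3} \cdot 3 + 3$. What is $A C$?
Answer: $138600$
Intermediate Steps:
$C = -12$ ($C = -18 + 2 \left(\frac{-4 + 4}{-5 - 3} \cdot 3 + 3\right) = -18 + 2 \left(\frac{0}{-8} \cdot 3 + 3\right) = -18 + 2 \left(0 \left(- \frac{1}{8}\right) 3 + 3\right) = -18 + 2 \left(0 \cdot 3 + 3\right) = -18 + 2 \left(0 + 3\right) = -18 + 2 \cdot 3 = -18 + 6 = -12$)
$A = -11550$ ($A = \left(\left(-74 + 90\right) - 170\right) 75 = \left(16 - 170\right) 75 = \left(-154\right) 75 = -11550$)
$A C = \left(-11550\right) \left(-12\right) = 138600$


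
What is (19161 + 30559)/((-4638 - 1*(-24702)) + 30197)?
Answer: 49720/50261 ≈ 0.98924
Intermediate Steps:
(19161 + 30559)/((-4638 - 1*(-24702)) + 30197) = 49720/((-4638 + 24702) + 30197) = 49720/(20064 + 30197) = 49720/50261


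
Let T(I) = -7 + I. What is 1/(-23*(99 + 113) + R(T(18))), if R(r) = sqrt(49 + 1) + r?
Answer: -973/4733635 - sqrt(2)/4733635 ≈ -0.00020585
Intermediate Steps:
R(r) = r + 5*sqrt(2) (R(r) = sqrt(50) + r = 5*sqrt(2) + r = r + 5*sqrt(2))
1/(-23*(99 + 113) + R(T(18))) = 1/(-23*(99 + 113) + ((-7 + 18) + 5*sqrt(2))) = 1/(-23*212 + (11 + 5*sqrt(2))) = 1/(-4876 + (11 + 5*sqrt(2))) = 1/(-4865 + 5*sqrt(2))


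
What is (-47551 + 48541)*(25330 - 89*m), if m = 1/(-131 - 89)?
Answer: 50154201/2 ≈ 2.5077e+7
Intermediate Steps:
m = -1/220 (m = 1/(-220) = -1/220 ≈ -0.0045455)
(-47551 + 48541)*(25330 - 89*m) = (-47551 + 48541)*(25330 - 89*(-1/220)) = 990*(25330 + 89/220) = 990*(5572689/220) = 50154201/2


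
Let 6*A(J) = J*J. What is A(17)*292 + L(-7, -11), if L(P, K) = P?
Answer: 42173/3 ≈ 14058.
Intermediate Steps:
A(J) = J**2/6 (A(J) = (J*J)/6 = J**2/6)
A(17)*292 + L(-7, -11) = ((1/6)*17**2)*292 - 7 = ((1/6)*289)*292 - 7 = (289/6)*292 - 7 = 42194/3 - 7 = 42173/3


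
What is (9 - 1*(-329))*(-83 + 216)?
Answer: 44954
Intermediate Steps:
(9 - 1*(-329))*(-83 + 216) = (9 + 329)*133 = 338*133 = 44954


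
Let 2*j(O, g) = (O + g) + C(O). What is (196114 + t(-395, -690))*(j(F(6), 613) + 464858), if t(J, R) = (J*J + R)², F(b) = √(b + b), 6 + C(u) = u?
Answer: 22447910973413497/2 + 48258316678*√3 ≈ 1.1224e+16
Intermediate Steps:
C(u) = -6 + u
F(b) = √2*√b (F(b) = √(2*b) = √2*√b)
t(J, R) = (R + J²)² (t(J, R) = (J² + R)² = (R + J²)²)
j(O, g) = -3 + O + g/2 (j(O, g) = ((O + g) + (-6 + O))/2 = (-6 + g + 2*O)/2 = -3 + O + g/2)
(196114 + t(-395, -690))*(j(F(6), 613) + 464858) = (196114 + (-690 + (-395)²)²)*((-3 + √2*√6 + (½)*613) + 464858) = (196114 + (-690 + 156025)²)*((-3 + 2*√3 + 613/2) + 464858) = (196114 + 155335²)*((607/2 + 2*√3) + 464858) = (196114 + 24128962225)*(930323/2 + 2*√3) = 24129158339*(930323/2 + 2*√3) = 22447910973413497/2 + 48258316678*√3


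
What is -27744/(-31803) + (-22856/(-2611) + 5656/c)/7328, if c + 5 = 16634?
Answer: 184163543599811/210807140671302 ≈ 0.87361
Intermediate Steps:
c = 16629 (c = -5 + 16634 = 16629)
-27744/(-31803) + (-22856/(-2611) + 5656/c)/7328 = -27744/(-31803) + (-22856/(-2611) + 5656/16629)/7328 = -27744*(-1/31803) + (-22856*(-1/2611) + 5656*(1/16629))*(1/7328) = 9248/10601 + (22856/2611 + 5656/16629)*(1/7328) = 9248/10601 + (394840240/43418319)*(1/7328) = 9248/10601 + 24677515/19885590102 = 184163543599811/210807140671302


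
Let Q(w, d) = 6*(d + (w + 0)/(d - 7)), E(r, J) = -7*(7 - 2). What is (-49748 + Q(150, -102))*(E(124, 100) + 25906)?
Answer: -142035411940/109 ≈ -1.3031e+9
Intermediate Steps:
E(r, J) = -35 (E(r, J) = -7*5 = -35)
Q(w, d) = 6*d + 6*w/(-7 + d) (Q(w, d) = 6*(d + w/(-7 + d)) = 6*d + 6*w/(-7 + d))
(-49748 + Q(150, -102))*(E(124, 100) + 25906) = (-49748 + 6*(150 + (-102)² - 7*(-102))/(-7 - 102))*(-35 + 25906) = (-49748 + 6*(150 + 10404 + 714)/(-109))*25871 = (-49748 + 6*(-1/109)*11268)*25871 = (-49748 - 67608/109)*25871 = -5490140/109*25871 = -142035411940/109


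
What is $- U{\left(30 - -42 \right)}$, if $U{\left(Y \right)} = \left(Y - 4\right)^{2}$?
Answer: $-4624$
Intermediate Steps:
$U{\left(Y \right)} = \left(-4 + Y\right)^{2}$
$- U{\left(30 - -42 \right)} = - \left(-4 + \left(30 - -42\right)\right)^{2} = - \left(-4 + \left(30 + 42\right)\right)^{2} = - \left(-4 + 72\right)^{2} = - 68^{2} = \left(-1\right) 4624 = -4624$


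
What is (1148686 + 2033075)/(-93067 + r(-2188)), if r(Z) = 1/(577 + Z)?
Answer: -5125816971/149930938 ≈ -34.188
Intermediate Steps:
(1148686 + 2033075)/(-93067 + r(-2188)) = (1148686 + 2033075)/(-93067 + 1/(577 - 2188)) = 3181761/(-93067 + 1/(-1611)) = 3181761/(-93067 - 1/1611) = 3181761/(-149930938/1611) = 3181761*(-1611/149930938) = -5125816971/149930938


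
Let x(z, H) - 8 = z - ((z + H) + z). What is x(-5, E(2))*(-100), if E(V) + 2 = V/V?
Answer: -1400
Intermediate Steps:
E(V) = -1 (E(V) = -2 + V/V = -2 + 1 = -1)
x(z, H) = 8 - H - z (x(z, H) = 8 + (z - ((z + H) + z)) = 8 + (z - ((H + z) + z)) = 8 + (z - (H + 2*z)) = 8 + (z + (-H - 2*z)) = 8 + (-H - z) = 8 - H - z)
x(-5, E(2))*(-100) = (8 - 1*(-1) - 1*(-5))*(-100) = (8 + 1 + 5)*(-100) = 14*(-100) = -1400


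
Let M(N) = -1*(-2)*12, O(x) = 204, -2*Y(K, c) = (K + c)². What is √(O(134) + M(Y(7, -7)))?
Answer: 2*√57 ≈ 15.100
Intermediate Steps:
Y(K, c) = -(K + c)²/2
M(N) = 24 (M(N) = 2*12 = 24)
√(O(134) + M(Y(7, -7))) = √(204 + 24) = √228 = 2*√57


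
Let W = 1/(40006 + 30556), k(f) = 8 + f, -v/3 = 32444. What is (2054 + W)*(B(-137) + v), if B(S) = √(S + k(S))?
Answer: -7053375028434/35281 + 144934349*I*√266/70562 ≈ -1.9992e+8 + 33500.0*I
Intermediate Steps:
v = -97332 (v = -3*32444 = -97332)
W = 1/70562 ≈ 1.4172e-5
B(S) = √(8 + 2*S) (B(S) = √(S + (8 + S)) = √(8 + 2*S))
(2054 + W)*(B(-137) + v) = (2054 + 1/70562)*(√(8 + 2*(-137)) - 97332) = 144934349*(√(8 - 274) - 97332)/70562 = 144934349*(√(-266) - 97332)/70562 = 144934349*(I*√266 - 97332)/70562 = 144934349*(-97332 + I*√266)/70562 = -7053375028434/35281 + 144934349*I*√266/70562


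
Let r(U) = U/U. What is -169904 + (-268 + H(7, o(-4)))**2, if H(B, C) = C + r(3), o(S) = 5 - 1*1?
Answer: -100735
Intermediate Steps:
o(S) = 4 (o(S) = 5 - 1 = 4)
r(U) = 1
H(B, C) = 1 + C (H(B, C) = C + 1 = 1 + C)
-169904 + (-268 + H(7, o(-4)))**2 = -169904 + (-268 + (1 + 4))**2 = -169904 + (-268 + 5)**2 = -169904 + (-263)**2 = -169904 + 69169 = -100735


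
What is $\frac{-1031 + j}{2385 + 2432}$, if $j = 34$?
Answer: $- \frac{997}{4817} \approx -0.20698$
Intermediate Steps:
$\frac{-1031 + j}{2385 + 2432} = \frac{-1031 + 34}{2385 + 2432} = - \frac{997}{4817}$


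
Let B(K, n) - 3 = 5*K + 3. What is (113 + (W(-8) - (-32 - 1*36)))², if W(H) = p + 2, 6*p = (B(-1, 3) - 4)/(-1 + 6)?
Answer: 3345241/100 ≈ 33452.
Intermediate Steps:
B(K, n) = 6 + 5*K (B(K, n) = 3 + (5*K + 3) = 3 + (3 + 5*K) = 6 + 5*K)
p = -⅒ (p = (((6 + 5*(-1)) - 4)/(-1 + 6))/6 = (((6 - 5) - 4)/5)/6 = ((1 - 4)*(⅕))/6 = (-3*⅕)/6 = (⅙)*(-⅗) = -⅒ ≈ -0.10000)
W(H) = 19/10 (W(H) = -⅒ + 2 = 19/10)
(113 + (W(-8) - (-32 - 1*36)))² = (113 + (19/10 - (-32 - 1*36)))² = (113 + (19/10 - (-32 - 36)))² = (113 + (19/10 - 1*(-68)))² = (113 + (19/10 + 68))² = (113 + 699/10)² = (1829/10)² = 3345241/100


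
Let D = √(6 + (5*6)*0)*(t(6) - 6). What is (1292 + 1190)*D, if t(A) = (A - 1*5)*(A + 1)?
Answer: 2482*√6 ≈ 6079.6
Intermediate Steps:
t(A) = (1 + A)*(-5 + A) (t(A) = (A - 5)*(1 + A) = (-5 + A)*(1 + A) = (1 + A)*(-5 + A))
D = √6 (D = √(6 + (5*6)*0)*((-5 + 6² - 4*6) - 6) = √(6 + 30*0)*((-5 + 36 - 24) - 6) = √(6 + 0)*(7 - 6) = √6*1 = √6 ≈ 2.4495)
(1292 + 1190)*D = (1292 + 1190)*√6 = 2482*√6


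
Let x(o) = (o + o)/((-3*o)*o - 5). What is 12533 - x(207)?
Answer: 805571315/64276 ≈ 12533.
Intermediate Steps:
x(o) = 2*o/(-5 - 3*o²) (x(o) = (2*o)/(-3*o² - 5) = (2*o)/(-5 - 3*o²) = 2*o/(-5 - 3*o²))
12533 - x(207) = 12533 - (-2)*207/(5 + 3*207²) = 12533 - (-2)*207/(5 + 3*42849) = 12533 - (-2)*207/(5 + 128547) = 12533 - (-2)*207/128552 = 12533 - 1*(-207/64276) = 12533 + 207/64276 = 805571315/64276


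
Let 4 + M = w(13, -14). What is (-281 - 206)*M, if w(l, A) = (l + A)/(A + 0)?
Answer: 26785/14 ≈ 1913.2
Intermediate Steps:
w(l, A) = (A + l)/A
M = -55/14 (M = -4 + (-14 + 13)/(-14) = -4 - 1/14*(-1) = -4 + 1/14 = -55/14 ≈ -3.9286)
(-281 - 206)*M = (-281 - 206)*(-55/14) = -487*(-55/14) = 26785/14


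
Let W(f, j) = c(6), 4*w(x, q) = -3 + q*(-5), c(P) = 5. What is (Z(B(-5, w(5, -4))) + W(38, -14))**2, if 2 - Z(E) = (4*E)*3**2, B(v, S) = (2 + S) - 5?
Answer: 1444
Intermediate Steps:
w(x, q) = -3/4 - 5*q/4 (w(x, q) = (-3 + q*(-5))/4 = (-3 - 5*q)/4 = -3/4 - 5*q/4)
B(v, S) = -3 + S
W(f, j) = 5
Z(E) = 2 - 36*E (Z(E) = 2 - 4*E*3**2 = 2 - 4*E*9 = 2 - 36*E)
(Z(B(-5, w(5, -4))) + W(38, -14))**2 = ((2 - 36*(-3 + (-3/4 - 5/4*(-4)))) + 5)**2 = ((2 - 36*(-3 + (-3/4 + 5))) + 5)**2 = ((2 - 36*(-3 + 17/4)) + 5)**2 = ((2 - 36*5/4) + 5)**2 = ((2 - 45) + 5)**2 = (-43 + 5)**2 = (-38)**2 = 1444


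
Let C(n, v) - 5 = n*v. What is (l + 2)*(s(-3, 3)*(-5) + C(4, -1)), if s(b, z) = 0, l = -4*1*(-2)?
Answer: 10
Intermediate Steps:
C(n, v) = 5 + n*v
l = 8 (l = -4*(-2) = 8)
(l + 2)*(s(-3, 3)*(-5) + C(4, -1)) = (8 + 2)*(0*(-5) + (5 + 4*(-1))) = 10*(0 + (5 - 4)) = 10*(0 + 1) = 10*1 = 10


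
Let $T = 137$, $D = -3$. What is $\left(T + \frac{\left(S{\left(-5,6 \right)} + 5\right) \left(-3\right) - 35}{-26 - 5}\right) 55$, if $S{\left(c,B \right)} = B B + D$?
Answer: $\frac{241780}{31} \approx 7799.4$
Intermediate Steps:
$S{\left(c,B \right)} = -3 + B^{2}$ ($S{\left(c,B \right)} = B B - 3 = B^{2} - 3 = -3 + B^{2}$)
$\left(T + \frac{\left(S{\left(-5,6 \right)} + 5\right) \left(-3\right) - 35}{-26 - 5}\right) 55 = \left(137 + \frac{\left(\left(-3 + 6^{2}\right) + 5\right) \left(-3\right) - 35}{-26 - 5}\right) 55 = \left(137 + \frac{\left(\left(-3 + 36\right) + 5\right) \left(-3\right) - 35}{-31}\right) 55 = \left(137 + \left(\left(33 + 5\right) \left(-3\right) - 35\right) \left(- \frac{1}{31}\right)\right) 55 = \left(137 + \left(38 \left(-3\right) - 35\right) \left(- \frac{1}{31}\right)\right) 55 = \left(137 + \left(-114 - 35\right) \left(- \frac{1}{31}\right)\right) 55 = \left(137 - - \frac{149}{31}\right) 55 = \left(137 + \frac{149}{31}\right) 55 = \frac{4396}{31} \cdot 55 = \frac{241780}{31}$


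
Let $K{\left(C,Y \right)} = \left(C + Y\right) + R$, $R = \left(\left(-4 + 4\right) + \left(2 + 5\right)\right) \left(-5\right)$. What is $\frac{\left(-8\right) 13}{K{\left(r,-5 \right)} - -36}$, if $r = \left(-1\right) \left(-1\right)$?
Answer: $\frac{104}{3} \approx 34.667$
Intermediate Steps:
$r = 1$
$R = -35$ ($R = \left(0 + 7\right) \left(-5\right) = 7 \left(-5\right) = -35$)
$K{\left(C,Y \right)} = -35 + C + Y$ ($K{\left(C,Y \right)} = \left(C + Y\right) - 35 = -35 + C + Y$)
$\frac{\left(-8\right) 13}{K{\left(r,-5 \right)} - -36} = \frac{\left(-8\right) 13}{\left(-35 + 1 - 5\right) - -36} = - \frac{104}{-39 + 36} = - \frac{104}{-3} = \left(-104\right) \left(- \frac{1}{3}\right) = \frac{104}{3}$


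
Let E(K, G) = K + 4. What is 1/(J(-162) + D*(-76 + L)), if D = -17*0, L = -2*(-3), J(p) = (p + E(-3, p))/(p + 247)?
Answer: -85/161 ≈ -0.52795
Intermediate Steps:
E(K, G) = 4 + K
J(p) = (1 + p)/(247 + p) (J(p) = (p + (4 - 3))/(p + 247) = (p + 1)/(247 + p) = (1 + p)/(247 + p))
L = 6
D = 0
1/(J(-162) + D*(-76 + L)) = 1/((1 - 162)/(247 - 162) + 0*(-76 + 6)) = 1/(-161/85 + 0*(-70)) = 1/((1/85)*(-161) + 0) = 1/(-161/85 + 0) = 1/(-161/85) = -85/161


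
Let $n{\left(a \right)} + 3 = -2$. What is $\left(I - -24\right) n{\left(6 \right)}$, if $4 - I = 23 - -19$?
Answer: $70$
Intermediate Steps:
$I = -38$ ($I = 4 - \left(23 - -19\right) = 4 - \left(23 + 19\right) = 4 - 42 = -38$)
$n{\left(a \right)} = -5$ ($n{\left(a \right)} = -3 - 2 = -5$)
$\left(I - -24\right) n{\left(6 \right)} = \left(-38 - -24\right) \left(-5\right) = \left(-38 + 24\right) \left(-5\right) = \left(-14\right) \left(-5\right) = 70$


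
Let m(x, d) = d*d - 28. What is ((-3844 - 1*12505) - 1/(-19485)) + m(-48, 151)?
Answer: 125171641/19485 ≈ 6424.0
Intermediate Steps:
m(x, d) = -28 + d**2 (m(x, d) = d**2 - 28 = -28 + d**2)
((-3844 - 1*12505) - 1/(-19485)) + m(-48, 151) = ((-3844 - 1*12505) - 1/(-19485)) + (-28 + 151**2) = ((-3844 - 12505) - 1*(-1/19485)) + (-28 + 22801) = (-16349 + 1/19485) + 22773 = -318560264/19485 + 22773 = 125171641/19485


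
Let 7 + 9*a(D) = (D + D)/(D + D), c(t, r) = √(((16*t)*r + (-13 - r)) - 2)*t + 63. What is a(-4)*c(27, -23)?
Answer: -42 - 36*I*√2482 ≈ -42.0 - 1793.5*I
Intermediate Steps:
c(t, r) = 63 + t*√(-15 - r + 16*r*t) (c(t, r) = √((16*r*t + (-13 - r)) - 2)*t + 63 = √((-13 - r + 16*r*t) - 2)*t + 63 = √(-15 - r + 16*r*t)*t + 63 = t*√(-15 - r + 16*r*t) + 63 = 63 + t*√(-15 - r + 16*r*t))
a(D) = -⅔ (a(D) = -7/9 + ((D + D)/(D + D))/9 = -7/9 + ((2*D)/((2*D)))/9 = -7/9 + ((2*D)*(1/(2*D)))/9 = -7/9 + (⅑)*1 = -7/9 + ⅑ = -⅔)
a(-4)*c(27, -23) = -2*(63 + 27*√(-15 - 1*(-23) + 16*(-23)*27))/3 = -2*(63 + 27*√(-15 + 23 - 9936))/3 = -2*(63 + 27*√(-9928))/3 = -2*(63 + 27*(2*I*√2482))/3 = -2*(63 + 54*I*√2482)/3 = -42 - 36*I*√2482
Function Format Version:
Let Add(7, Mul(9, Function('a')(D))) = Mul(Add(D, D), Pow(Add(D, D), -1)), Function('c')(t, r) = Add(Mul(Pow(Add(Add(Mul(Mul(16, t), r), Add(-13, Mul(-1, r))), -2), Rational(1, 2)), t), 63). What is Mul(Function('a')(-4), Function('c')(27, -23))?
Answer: Add(-42, Mul(-36, I, Pow(2482, Rational(1, 2)))) ≈ Add(-42.000, Mul(-1793.5, I))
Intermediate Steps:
Function('c')(t, r) = Add(63, Mul(t, Pow(Add(-15, Mul(-1, r), Mul(16, r, t)), Rational(1, 2)))) (Function('c')(t, r) = Add(Mul(Pow(Add(Add(Mul(16, r, t), Add(-13, Mul(-1, r))), -2), Rational(1, 2)), t), 63) = Add(Mul(Pow(Add(Add(-13, Mul(-1, r), Mul(16, r, t)), -2), Rational(1, 2)), t), 63) = Add(Mul(Pow(Add(-15, Mul(-1, r), Mul(16, r, t)), Rational(1, 2)), t), 63) = Add(Mul(t, Pow(Add(-15, Mul(-1, r), Mul(16, r, t)), Rational(1, 2))), 63) = Add(63, Mul(t, Pow(Add(-15, Mul(-1, r), Mul(16, r, t)), Rational(1, 2)))))
Function('a')(D) = Rational(-2, 3) (Function('a')(D) = Add(Rational(-7, 9), Mul(Rational(1, 9), Mul(Add(D, D), Pow(Add(D, D), -1)))) = Add(Rational(-7, 9), Mul(Rational(1, 9), Mul(Mul(2, D), Pow(Mul(2, D), -1)))) = Add(Rational(-7, 9), Mul(Rational(1, 9), Mul(Mul(2, D), Mul(Rational(1, 2), Pow(D, -1))))) = Add(Rational(-7, 9), Mul(Rational(1, 9), 1)) = Add(Rational(-7, 9), Rational(1, 9)) = Rational(-2, 3))
Mul(Function('a')(-4), Function('c')(27, -23)) = Mul(Rational(-2, 3), Add(63, Mul(27, Pow(Add(-15, Mul(-1, -23), Mul(16, -23, 27)), Rational(1, 2))))) = Mul(Rational(-2, 3), Add(63, Mul(27, Pow(Add(-15, 23, -9936), Rational(1, 2))))) = Mul(Rational(-2, 3), Add(63, Mul(27, Pow(-9928, Rational(1, 2))))) = Mul(Rational(-2, 3), Add(63, Mul(27, Mul(2, I, Pow(2482, Rational(1, 2)))))) = Mul(Rational(-2, 3), Add(63, Mul(54, I, Pow(2482, Rational(1, 2))))) = Add(-42, Mul(-36, I, Pow(2482, Rational(1, 2))))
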